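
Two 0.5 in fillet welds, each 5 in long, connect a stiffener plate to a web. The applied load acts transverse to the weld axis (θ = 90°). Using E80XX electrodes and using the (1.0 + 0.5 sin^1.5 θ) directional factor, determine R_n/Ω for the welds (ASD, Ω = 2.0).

R_n/Ω ≈ 127 kips

E80XX → F_EXX = 80 ksi.
t_e = 0.707 × 0.5 = 0.3535 in; A_we = 0.3535 × 10 = 3.535 in².
Directional factor: 1.0 + 0.5 sin^1.5(90°) = 1.5.
F_nw = 0.6 × 80 × 1.5 = 72 ksi.
R_n/Ω = (72 × 3.535) / 2.0 = 127.3 kips.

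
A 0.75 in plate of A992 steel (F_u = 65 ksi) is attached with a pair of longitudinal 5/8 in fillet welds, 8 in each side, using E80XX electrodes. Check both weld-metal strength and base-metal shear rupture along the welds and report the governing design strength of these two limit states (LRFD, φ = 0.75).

E80XX → F_EXX = 80 ksi.
t_e = 0.707 × 0.625 = 0.4419 in; L = 16 in.
Weld metal: φR_n = 0.75 × 0.6 × 80 × 0.4419 × 16 = 254.5 kips.
Base metal (shear rupture): φR_n = 0.75 × 0.6 × 65 × 0.75 × 16 = 351 kips.
Governing: weld metal.

φR_n ≈ 255 kips (weld metal governs)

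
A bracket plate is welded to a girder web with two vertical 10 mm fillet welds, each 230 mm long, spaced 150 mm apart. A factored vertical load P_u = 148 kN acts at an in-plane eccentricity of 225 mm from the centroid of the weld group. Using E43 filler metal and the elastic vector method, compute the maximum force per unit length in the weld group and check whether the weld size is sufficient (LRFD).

E43XX → F_EXX = 430 MPa.
Total weld length L_w = 460 mm. Treat welds as unit-width lines.
Polar moment about centroid: J = 2[d³/12 + d(b/2)²] = 2[230³/12 + 230×75²] = 4615000 mm³.
Direct shear f_v = P/L_w = 148×10³ / 460 = 321.7 N/mm (vertical).
Torsion M = P·e = 148×10³ × 225 = 33300000 N·mm.
Critical point at (x, y) = (75, 115) from centroid. f_tx = M·y/J = 829.7 N/mm; f_ty = M·x/J = 541.1 N/mm.
Resultant f_max = √[f_tx² + (f_v + f_ty)²] = √[829.7² + (321.7 + 541.1)²] = 1197 N/mm.
Capacity per unit length: φr_n = 0.75 × 0.6 × 430 × (0.707 × 10) = 1368 N/mm.
1197 ≤ 1368 → adequate.

f_max ≈ 1200 N/mm; adequate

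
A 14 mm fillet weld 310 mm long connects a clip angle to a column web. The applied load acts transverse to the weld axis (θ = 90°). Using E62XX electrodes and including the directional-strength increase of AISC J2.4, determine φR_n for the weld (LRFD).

φR_n ≈ 1280 kN

E62XX → F_EXX = 620 MPa.
t_e = 0.707 × 14 = 9.898 mm; A_we = 9.898 × 310 = 3068 mm².
Directional factor: 1.0 + 0.5 sin^1.5(90°) = 1.5.
F_nw = 0.6 × 620 × 1.5 = 558 MPa.
φR_n = 0.75 × 558 × 3068 × 10⁻³ = 1284 kN.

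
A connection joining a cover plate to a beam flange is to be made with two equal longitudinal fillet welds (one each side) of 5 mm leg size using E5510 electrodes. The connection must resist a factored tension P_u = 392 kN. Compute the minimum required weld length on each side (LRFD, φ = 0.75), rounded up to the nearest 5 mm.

L = 225 mm on each side

E55XX → F_EXX = 550 MPa.
Throat t_e = 0.707 × 5 = 3.535 mm.
φr_n = 0.75 × 0.6 × 550 × 3.535 × 10⁻³ = 0.8749 kN/mm.
L_req = P_u / φr_n = 392 / 0.8749 = 448 mm total.
Per side: 448 / 2 = 224 mm.
Round up → use L = 225 mm on each side.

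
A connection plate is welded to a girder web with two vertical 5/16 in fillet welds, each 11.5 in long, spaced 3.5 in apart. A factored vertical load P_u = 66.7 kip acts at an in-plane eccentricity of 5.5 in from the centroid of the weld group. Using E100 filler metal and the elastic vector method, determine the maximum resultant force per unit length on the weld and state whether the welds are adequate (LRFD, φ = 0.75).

E100XX → F_EXX = 100 ksi.
Total weld length L_w = 23 in. Treat welds as unit-width lines.
Polar moment about centroid: J = 2[d³/12 + d(b/2)²] = 2[11.5³/12 + 11.5×1.75²] = 323.9 in³.
Direct shear f_v = P/L_w = 66.7 / 23 = 2.9 kip/in (vertical).
Torsion M = P·e = 66.7 × 5.5 = 366.85 kip·in.
Critical point at (x, y) = (1.75, 5.75) from centroid. f_tx = M·y/J = 6.512 kip/in; f_ty = M·x/J = 1.982 kip/in.
Resultant f_max = √[f_tx² + (f_v + f_ty)²] = √[6.512² + (2.9 + 1.982)²] = 8.139 kip/in.
Capacity per unit length: φr_n = 0.75 × 0.6 × 100 × (0.707 × 0.3125) = 9.942 kip/in.
8.139 ≤ 9.942 → adequate.

f_max ≈ 8.14 kip/in; adequate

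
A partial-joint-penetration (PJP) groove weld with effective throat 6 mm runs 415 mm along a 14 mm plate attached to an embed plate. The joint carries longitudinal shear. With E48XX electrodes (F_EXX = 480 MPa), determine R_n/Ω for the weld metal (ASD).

Effective throat (given) t_e = 6 mm.
A_we = 6 × 415 = 2490 mm².
F_nw = 0.6 F_EXX = 288 MPa.
R_n/Ω = (288 × 2490) / 2.0 × 10⁻³ = 358.6 kN.

R_n/Ω ≈ 359 kN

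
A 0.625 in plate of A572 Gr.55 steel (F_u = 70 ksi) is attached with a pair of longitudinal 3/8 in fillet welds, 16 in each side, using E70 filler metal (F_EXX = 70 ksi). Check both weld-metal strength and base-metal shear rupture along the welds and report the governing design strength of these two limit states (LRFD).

t_e = 0.707 × 0.375 = 0.2651 in; L = 32 in.
Weld metal: φR_n = 0.75 × 0.6 × 70 × 0.2651 × 32 = 267.2 kip.
Base metal (shear rupture): φR_n = 0.75 × 0.6 × 70 × 0.625 × 32 = 630 kip.
Governing: weld metal.

φR_n ≈ 267 kip (weld metal governs)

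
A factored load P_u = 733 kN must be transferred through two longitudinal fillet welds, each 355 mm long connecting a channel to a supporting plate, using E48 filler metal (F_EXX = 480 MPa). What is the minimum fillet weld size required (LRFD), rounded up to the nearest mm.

w = 7 mm

Total weld length L = 710 mm.
Required throat t_e = P_u / (φ × 0.6 F_EXX × L) = 733 / (0.75 × 0.6 × 480 × 710 × 10⁻³) = 4.78 mm.
Required leg w = t_e / 0.707 = 6.76 mm → use 7 mm.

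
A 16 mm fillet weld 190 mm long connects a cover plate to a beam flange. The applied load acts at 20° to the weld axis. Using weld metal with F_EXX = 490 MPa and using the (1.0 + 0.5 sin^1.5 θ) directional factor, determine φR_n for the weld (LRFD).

φR_n ≈ 521 kN

t_e = 0.707 × 16 = 11.31 mm; A_we = 11.31 × 190 = 2149 mm².
Directional factor: 1.0 + 0.5 sin^1.5(20°) = 1.1.
F_nw = 0.6 × 490 × 1.1 = 323.4 MPa.
φR_n = 0.75 × 323.4 × 2149 × 10⁻³ = 521.3 kN.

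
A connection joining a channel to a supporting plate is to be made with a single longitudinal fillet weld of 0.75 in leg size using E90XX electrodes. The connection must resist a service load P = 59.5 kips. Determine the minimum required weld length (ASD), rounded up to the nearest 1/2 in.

L = 4.5 in

E90XX → F_EXX = 90 ksi.
Throat t_e = 0.707 × 0.75 = 0.5302 in.
r_n/Ω = (0.6 × 90 × 0.5302) / 2.0 = 14.32 kip/in.
L_req = P / (r_n/Ω) = 59.5 / 14.32 = 4.156 in total.
Round up → use L = 4.5 in.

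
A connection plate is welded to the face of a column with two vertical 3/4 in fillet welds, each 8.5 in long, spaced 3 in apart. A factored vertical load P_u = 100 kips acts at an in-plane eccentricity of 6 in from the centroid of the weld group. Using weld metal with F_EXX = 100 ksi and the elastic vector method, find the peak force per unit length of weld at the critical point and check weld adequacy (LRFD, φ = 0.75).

f_max ≈ 21.9 kip/in; adequate

Total weld length L_w = 17 in. Treat welds as unit-width lines.
Polar moment about centroid: J = 2[d³/12 + d(b/2)²] = 2[8.5³/12 + 8.5×1.5²] = 140.6 in³.
Direct shear f_v = P/L_w = 100 / 17 = 5.882 kip/in (vertical).
Torsion M = P·e = 100 × 6 = 600 kip·in.
Critical point at (x, y) = (1.5, 4.25) from centroid. f_tx = M·y/J = 18.14 kip/in; f_ty = M·x/J = 6.401 kip/in.
Resultant f_max = √[f_tx² + (f_v + f_ty)²] = √[18.14² + (5.882 + 6.401)²] = 21.9 kip/in.
Capacity per unit length: φr_n = 0.75 × 0.6 × 100 × (0.707 × 0.75) = 23.86 kip/in.
21.9 ≤ 23.86 → adequate.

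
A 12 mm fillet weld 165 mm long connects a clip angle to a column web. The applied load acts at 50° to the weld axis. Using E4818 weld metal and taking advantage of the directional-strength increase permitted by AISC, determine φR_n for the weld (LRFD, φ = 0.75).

E48XX → F_EXX = 480 MPa.
t_e = 0.707 × 12 = 8.484 mm; A_we = 8.484 × 165 = 1400 mm².
Directional factor: 1.0 + 0.5 sin^1.5(50°) = 1.335.
F_nw = 0.6 × 480 × 1.335 = 384.5 MPa.
φR_n = 0.75 × 384.5 × 1400 × 10⁻³ = 403.7 kN.

φR_n ≈ 404 kN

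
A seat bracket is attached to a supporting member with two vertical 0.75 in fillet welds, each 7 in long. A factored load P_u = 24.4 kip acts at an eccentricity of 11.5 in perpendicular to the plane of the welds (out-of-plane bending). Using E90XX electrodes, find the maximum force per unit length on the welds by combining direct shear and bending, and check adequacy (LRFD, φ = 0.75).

E90XX → F_EXX = 90 ksi.
L_w = 2 × 7 = 14 in; section modulus (unit throat) S = 2 × L²/6 = 16.33 in².
Direct shear f_v = P/L_w = 24.4/14 = 1.743 kip/in.
Moment M = P × e = 24.4 × 11.5 = 280.6 kip·in; bending f_b = M/S = 17.18 kip/in.
f_max = √(f_v² + f_b²) = √(1.743² + 17.18²) = 17.27 kip/in.
φr_n = 0.75 × 0.6 × 90 × (0.707 × 0.75) = 21.48 kip/in → adequate.

f_max ≈ 17.3 kip/in; adequate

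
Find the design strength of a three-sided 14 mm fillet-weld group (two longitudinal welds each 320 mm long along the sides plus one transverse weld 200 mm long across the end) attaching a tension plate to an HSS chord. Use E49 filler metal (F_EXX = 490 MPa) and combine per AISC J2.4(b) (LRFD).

φR_n ≈ 1840 kN

t_e = 0.707 × 14 = 9.898 mm.
R_nwl = 0.6 × 490 × 9.898 × 640 × 10⁻³ = 1862 kN (longitudinal, 2 welds).
R_nwt = 0.6 × 490 × 9.898 × 200 × 10⁻³ = 582 kN (transverse, base value).
(i) R_nwl + R_nwt = 2444 kN; (ii) 0.85 R_nwl + 1.5 R_nwt = 2456 kN.
R_n = max = 2456 kN [governs: (ii)]; φR_n = 1842 kN.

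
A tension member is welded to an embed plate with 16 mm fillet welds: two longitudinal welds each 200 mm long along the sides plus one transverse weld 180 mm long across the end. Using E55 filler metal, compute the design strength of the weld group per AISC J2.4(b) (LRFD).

φR_n ≈ 1710 kN

E55XX → F_EXX = 550 MPa.
t_e = 0.707 × 16 = 11.31 mm.
R_nwl = 0.6 × 550 × 11.31 × 400 × 10⁻³ = 1493 kN (longitudinal, 2 welds).
R_nwt = 0.6 × 550 × 11.31 × 180 × 10⁻³ = 671.9 kN (transverse, base value).
(i) R_nwl + R_nwt = 2165 kN; (ii) 0.85 R_nwl + 1.5 R_nwt = 2277 kN.
R_n = max = 2277 kN [governs: (ii)]; φR_n = 1708 kN.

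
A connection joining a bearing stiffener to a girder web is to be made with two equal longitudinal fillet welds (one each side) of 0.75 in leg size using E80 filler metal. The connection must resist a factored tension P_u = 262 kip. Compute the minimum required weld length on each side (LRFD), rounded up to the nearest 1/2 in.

E80XX → F_EXX = 80 ksi.
Throat t_e = 0.707 × 0.75 = 0.5302 in.
φr_n = 0.75 × 0.6 × 80 × 0.5302 = 19.09 kip/in.
L_req = P_u / φr_n = 262 / 19.09 = 13.73 in total.
Per side: 13.73 / 2 = 6.863 in.
Round up → use L = 7 in on each side.

L = 7 in on each side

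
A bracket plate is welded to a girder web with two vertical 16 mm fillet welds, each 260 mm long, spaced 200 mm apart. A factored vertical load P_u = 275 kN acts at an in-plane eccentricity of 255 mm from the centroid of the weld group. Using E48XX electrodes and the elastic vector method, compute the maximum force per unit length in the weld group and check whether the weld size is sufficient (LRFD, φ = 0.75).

E48XX → F_EXX = 480 MPa.
Total weld length L_w = 520 mm. Treat welds as unit-width lines.
Polar moment about centroid: J = 2[d³/12 + d(b/2)²] = 2[260³/12 + 260×100²] = 8129000 mm³.
Direct shear f_v = P/L_w = 275×10³ / 520 = 528.8 N/mm (vertical).
Torsion M = P·e = 275×10³ × 255 = 70125000 N·mm.
Critical point at (x, y) = (100, 130) from centroid. f_tx = M·y/J = 1121 N/mm; f_ty = M·x/J = 862.6 N/mm.
Resultant f_max = √[f_tx² + (f_v + f_ty)²] = √[1121² + (528.8 + 862.6)²] = 1787 N/mm.
Capacity per unit length: φr_n = 0.75 × 0.6 × 480 × (0.707 × 16) = 2443 N/mm.
1787 ≤ 2443 → adequate.

f_max ≈ 1790 N/mm; adequate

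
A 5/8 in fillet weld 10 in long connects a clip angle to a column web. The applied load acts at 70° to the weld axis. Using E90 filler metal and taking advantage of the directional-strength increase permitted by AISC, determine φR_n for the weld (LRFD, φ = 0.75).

E90XX → F_EXX = 90 ksi.
t_e = 0.707 × 0.625 = 0.4419 in; A_we = 0.4419 × 10 = 4.419 in².
Directional factor: 1.0 + 0.5 sin^1.5(70°) = 1.455.
F_nw = 0.6 × 90 × 1.455 = 78.59 ksi.
φR_n = 0.75 × 78.59 × 4.419 = 260.5 kips.

φR_n ≈ 260 kips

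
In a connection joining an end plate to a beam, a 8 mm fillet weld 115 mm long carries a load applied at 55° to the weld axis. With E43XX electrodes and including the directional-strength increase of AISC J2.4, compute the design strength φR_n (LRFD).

φR_n ≈ 173 kN

E43XX → F_EXX = 430 MPa.
t_e = 0.707 × 8 = 5.656 mm; A_we = 5.656 × 115 = 650.4 mm².
Directional factor: 1.0 + 0.5 sin^1.5(55°) = 1.371.
F_nw = 0.6 × 430 × 1.371 = 353.6 MPa.
φR_n = 0.75 × 353.6 × 650.4 × 10⁻³ = 172.5 kN.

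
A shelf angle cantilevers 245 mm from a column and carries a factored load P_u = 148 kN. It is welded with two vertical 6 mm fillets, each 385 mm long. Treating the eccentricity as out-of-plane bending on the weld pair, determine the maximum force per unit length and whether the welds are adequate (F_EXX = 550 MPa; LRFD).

L_w = 2 × 385 = 770 mm; section modulus (unit throat) S = 2 × L²/6 = 49410 mm².
Direct shear f_v = P/L_w = 148×10³/770 = 192.2 N/mm.
Moment M = P × e = 148×10³ × 245 = 36260000 N·mm; bending f_b = M/S = 733.9 N/mm.
f_max = √(f_v² + f_b²) = √(192.2² + 733.9²) = 758.6 N/mm.
φr_n = 0.75 × 0.6 × 550 × (0.707 × 6) = 1050 N/mm → adequate.

f_max ≈ 759 N/mm; adequate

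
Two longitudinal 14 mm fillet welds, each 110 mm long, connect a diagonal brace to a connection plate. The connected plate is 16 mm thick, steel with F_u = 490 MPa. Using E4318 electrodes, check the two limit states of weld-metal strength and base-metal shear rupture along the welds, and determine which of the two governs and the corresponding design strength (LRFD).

E43XX → F_EXX = 430 MPa.
t_e = 0.707 × 14 = 9.898 mm; L = 220 mm.
Weld metal: φR_n = 0.75 × 0.6 × 430 × 9.898 × 220 × 10⁻³ = 421.4 kN.
Base metal (shear rupture): φR_n = 0.75 × 0.6 × 490 × 16 × 220 × 10⁻³ = 776.2 kN.
Governing: weld metal.

φR_n ≈ 421 kN (weld metal governs)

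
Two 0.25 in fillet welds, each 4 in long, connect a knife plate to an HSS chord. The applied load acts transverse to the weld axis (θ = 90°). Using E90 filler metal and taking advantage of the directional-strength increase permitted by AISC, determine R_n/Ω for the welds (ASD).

E90XX → F_EXX = 90 ksi.
t_e = 0.707 × 0.25 = 0.1767 in; A_we = 0.1767 × 8 = 1.414 in².
Directional factor: 1.0 + 0.5 sin^1.5(90°) = 1.5.
F_nw = 0.6 × 90 × 1.5 = 81 ksi.
R_n/Ω = (81 × 1.414) / 2.0 = 57.27 kip.

R_n/Ω ≈ 57.3 kip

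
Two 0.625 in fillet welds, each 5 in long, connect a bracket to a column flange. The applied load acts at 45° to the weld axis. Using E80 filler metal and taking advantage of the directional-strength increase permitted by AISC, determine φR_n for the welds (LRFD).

E80XX → F_EXX = 80 ksi.
t_e = 0.707 × 0.625 = 0.4419 in; A_we = 0.4419 × 10 = 4.419 in².
Directional factor: 1.0 + 0.5 sin^1.5(45°) = 1.297.
F_nw = 0.6 × 80 × 1.297 = 62.27 ksi.
φR_n = 0.75 × 62.27 × 4.419 = 206.4 kip.

φR_n ≈ 206 kip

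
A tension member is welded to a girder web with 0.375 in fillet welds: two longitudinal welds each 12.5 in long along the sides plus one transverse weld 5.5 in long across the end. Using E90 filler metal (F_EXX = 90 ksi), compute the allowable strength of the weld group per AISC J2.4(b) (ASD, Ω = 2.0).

R_n/Ω ≈ 218 kips

t_e = 0.707 × 0.375 = 0.2651 in.
R_nwl = 0.6 × 90 × 0.2651 × 25 = 357.9 kips (longitudinal, 2 welds).
R_nwt = 0.6 × 90 × 0.2651 × 5.5 = 78.74 kips (transverse, base value).
(i) R_nwl + R_nwt = 436.7 kips; (ii) 0.85 R_nwl + 1.5 R_nwt = 422.3 kips.
R_n = max = 436.7 kips [governs: (i)]; R_n/Ω = 218.3 kips.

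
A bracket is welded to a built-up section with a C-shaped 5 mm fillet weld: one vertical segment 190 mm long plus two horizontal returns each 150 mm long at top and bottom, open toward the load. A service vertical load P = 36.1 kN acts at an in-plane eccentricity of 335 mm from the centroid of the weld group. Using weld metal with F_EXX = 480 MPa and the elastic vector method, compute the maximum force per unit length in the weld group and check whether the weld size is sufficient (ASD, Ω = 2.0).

f_max ≈ 436 N/mm; adequate

Total weld length L_w = 490 mm. Treat welds as unit-width lines.
Centroid: x̄ = 2×150×75 / 490 = 45.92 mm from the vertical weld.
Polar moment about centroid: J = I_x + I_y = [190³/12 + 2×150×95²] + [190×45.92² + 2(150³/12 + 150×29.08²)] = 4496000 mm³.
Direct shear f_v = P/L_w = 36.1×10³ / 490 = 73.67 N/mm (vertical).
Torsion M = P·e = 36.1×10³ × 335 = 12094000 N·mm.
Critical point at (x, y) = (104.1, 95) from centroid. f_tx = M·y/J = 255.5 N/mm; f_ty = M·x/J = 280 N/mm.
Resultant f_max = √[f_tx² + (f_v + f_ty)²] = √[255.5² + (73.67 + 280)²] = 436.3 N/mm.
Capacity per unit length: r_n/Ω = (1/2.0) × 0.6 × 480 × (0.707 × 5) = 509 N/mm.
436.3 ≤ 509 → adequate.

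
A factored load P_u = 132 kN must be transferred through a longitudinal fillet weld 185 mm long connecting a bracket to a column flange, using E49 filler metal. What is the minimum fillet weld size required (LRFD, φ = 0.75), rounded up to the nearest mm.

E49XX → F_EXX = 490 MPa.
Total weld length L = 185 mm.
Required throat t_e = P_u / (φ × 0.6 F_EXX × L) = 132 / (0.75 × 0.6 × 490 × 185 × 10⁻³) = 3.236 mm.
Required leg w = t_e / 0.707 = 4.577 mm → use 5 mm.

w = 5 mm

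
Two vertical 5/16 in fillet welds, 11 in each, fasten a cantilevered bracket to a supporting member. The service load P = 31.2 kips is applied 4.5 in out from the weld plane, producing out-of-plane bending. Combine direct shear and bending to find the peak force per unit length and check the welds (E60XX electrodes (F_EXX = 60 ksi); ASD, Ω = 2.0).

f_max ≈ 3.76 kip/in; adequate

L_w = 2 × 11 = 22 in; section modulus (unit throat) S = 2 × L²/6 = 40.33 in².
Direct shear f_v = P/L_w = 31.2/22 = 1.418 kip/in.
Moment M = P × e = 31.2 × 4.5 = 140.4 kip·in; bending f_b = M/S = 3.481 kip/in.
f_max = √(f_v² + f_b²) = √(1.418² + 3.481²) = 3.759 kip/in.
r_n/Ω = (1/2.0) × 0.6 × 60 × (0.707 × 0.3125) = 3.977 kip/in → adequate.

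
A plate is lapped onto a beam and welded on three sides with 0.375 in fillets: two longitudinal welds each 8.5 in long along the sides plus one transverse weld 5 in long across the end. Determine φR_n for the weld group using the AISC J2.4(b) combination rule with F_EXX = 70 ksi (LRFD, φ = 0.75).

φR_n ≈ 184 kip

t_e = 0.707 × 0.375 = 0.2651 in.
R_nwl = 0.6 × 70 × 0.2651 × 17 = 189.3 kip (longitudinal, 2 welds).
R_nwt = 0.6 × 70 × 0.2651 × 5 = 55.68 kip (transverse, base value).
(i) R_nwl + R_nwt = 245 kip; (ii) 0.85 R_nwl + 1.5 R_nwt = 244.4 kip.
R_n = max = 245 kip [governs: (i)]; φR_n = 183.7 kip.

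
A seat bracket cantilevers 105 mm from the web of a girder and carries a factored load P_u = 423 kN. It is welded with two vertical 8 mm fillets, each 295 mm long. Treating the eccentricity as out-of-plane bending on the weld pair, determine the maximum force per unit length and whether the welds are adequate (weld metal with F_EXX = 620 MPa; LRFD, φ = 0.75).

f_max ≈ 1690 N/mm; NOT adequate

L_w = 2 × 295 = 590 mm; section modulus (unit throat) S = 2 × L²/6 = 29010 mm².
Direct shear f_v = P/L_w = 423×10³/590 = 716.9 N/mm.
Moment M = P × e = 423×10³ × 105 = 44415000 N·mm; bending f_b = M/S = 1531 N/mm.
f_max = √(f_v² + f_b²) = √(716.9² + 1531²) = 1691 N/mm.
φr_n = 0.75 × 0.6 × 620 × (0.707 × 8) = 1578 N/mm → NOT adequate.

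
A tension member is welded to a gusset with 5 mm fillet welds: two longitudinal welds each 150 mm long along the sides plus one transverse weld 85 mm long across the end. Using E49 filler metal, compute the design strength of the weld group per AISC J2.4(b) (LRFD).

φR_n ≈ 300 kN

E49XX → F_EXX = 490 MPa.
t_e = 0.707 × 5 = 3.535 mm.
R_nwl = 0.6 × 490 × 3.535 × 300 × 10⁻³ = 311.8 kN (longitudinal, 2 welds).
R_nwt = 0.6 × 490 × 3.535 × 85 × 10⁻³ = 88.34 kN (transverse, base value).
(i) R_nwl + R_nwt = 400.1 kN; (ii) 0.85 R_nwl + 1.5 R_nwt = 397.5 kN.
R_n = max = 400.1 kN [governs: (i)]; φR_n = 300.1 kN.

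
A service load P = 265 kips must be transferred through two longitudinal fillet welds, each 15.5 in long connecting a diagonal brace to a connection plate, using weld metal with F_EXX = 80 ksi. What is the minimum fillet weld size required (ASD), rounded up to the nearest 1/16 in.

Total weld length L = 31 in.
Required throat t_e = P × Ω / (0.6 F_EXX × L) = 265 × 2.0 / (0.6 × 80 × 31) = 0.3562 in.
Required leg w = t_e / 0.707 = 0.5038 in → use 9/16 in.

w = 9/16 in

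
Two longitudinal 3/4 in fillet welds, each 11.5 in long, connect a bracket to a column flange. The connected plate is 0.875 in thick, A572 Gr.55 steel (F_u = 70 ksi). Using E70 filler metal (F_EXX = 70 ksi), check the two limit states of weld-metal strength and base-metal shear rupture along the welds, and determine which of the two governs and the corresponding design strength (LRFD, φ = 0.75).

φR_n ≈ 384 kips (weld metal governs)

t_e = 0.707 × 0.75 = 0.5302 in; L = 23 in.
Weld metal: φR_n = 0.75 × 0.6 × 70 × 0.5302 × 23 = 384.2 kips.
Base metal (shear rupture): φR_n = 0.75 × 0.6 × 70 × 0.875 × 23 = 633.9 kips.
Governing: weld metal.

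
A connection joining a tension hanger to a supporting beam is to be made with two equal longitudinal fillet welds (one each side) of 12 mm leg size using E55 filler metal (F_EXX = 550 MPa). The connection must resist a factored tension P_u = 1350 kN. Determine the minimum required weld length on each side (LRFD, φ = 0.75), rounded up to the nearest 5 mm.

L = 325 mm on each side

Throat t_e = 0.707 × 12 = 8.484 mm.
φr_n = 0.75 × 0.6 × 550 × 8.484 × 10⁻³ = 2.1 kN/mm.
L_req = P_u / φr_n = 1350 / 2.1 = 642.9 mm total.
Per side: 642.9 / 2 = 321.5 mm.
Round up → use L = 325 mm on each side.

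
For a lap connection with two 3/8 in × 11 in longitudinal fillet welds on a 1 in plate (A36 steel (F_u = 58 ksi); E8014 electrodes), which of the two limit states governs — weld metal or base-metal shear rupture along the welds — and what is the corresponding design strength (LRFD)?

E80XX → F_EXX = 80 ksi.
t_e = 0.707 × 0.375 = 0.2651 in; L = 22 in.
Weld metal: φR_n = 0.75 × 0.6 × 80 × 0.2651 × 22 = 210 kips.
Base metal (shear rupture): φR_n = 0.75 × 0.6 × 58 × 1 × 22 = 574.2 kips.
Governing: weld metal.

φR_n ≈ 210 kips (weld metal governs)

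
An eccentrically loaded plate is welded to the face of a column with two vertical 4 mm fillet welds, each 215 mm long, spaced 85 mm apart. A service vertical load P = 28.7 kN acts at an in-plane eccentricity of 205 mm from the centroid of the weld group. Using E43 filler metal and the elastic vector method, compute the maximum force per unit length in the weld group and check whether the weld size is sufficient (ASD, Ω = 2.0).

E43XX → F_EXX = 430 MPa.
Total weld length L_w = 430 mm. Treat welds as unit-width lines.
Polar moment about centroid: J = 2[d³/12 + d(b/2)²] = 2[215³/12 + 215×42.5²] = 2433000 mm³.
Direct shear f_v = P/L_w = 28.7×10³ / 430 = 66.74 N/mm (vertical).
Torsion M = P·e = 28.7×10³ × 205 = 5883500 N·mm.
Critical point at (x, y) = (42.5, 107.5) from centroid. f_tx = M·y/J = 259.9 N/mm; f_ty = M·x/J = 102.8 N/mm.
Resultant f_max = √[f_tx² + (f_v + f_ty)²] = √[259.9² + (66.74 + 102.8)²] = 310.3 N/mm.
Capacity per unit length: r_n/Ω = (1/2.0) × 0.6 × 430 × (0.707 × 4) = 364.8 N/mm.
310.3 ≤ 364.8 → adequate.

f_max ≈ 310 N/mm; adequate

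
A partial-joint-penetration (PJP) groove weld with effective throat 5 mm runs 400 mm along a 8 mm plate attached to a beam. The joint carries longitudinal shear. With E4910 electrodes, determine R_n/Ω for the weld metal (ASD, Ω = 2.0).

R_n/Ω ≈ 294 kN

E49XX → F_EXX = 490 MPa.
Effective throat (given) t_e = 5 mm.
A_we = 5 × 400 = 2000 mm².
F_nw = 0.6 F_EXX = 294 MPa.
R_n/Ω = (294 × 2000) / 2.0 × 10⁻³ = 294 kN.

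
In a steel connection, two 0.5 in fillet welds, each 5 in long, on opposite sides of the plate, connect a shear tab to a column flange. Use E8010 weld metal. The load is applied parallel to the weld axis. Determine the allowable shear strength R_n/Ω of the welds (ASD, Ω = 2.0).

R_n/Ω ≈ 84.8 kip

E80XX → F_EXX = 80 ksi.
Effective throat t_e = 0.707 × 0.5 = 0.3535 in.
Total length L = 10 in; A_we = 0.3535 × 10 = 3.535 in².
F_nw = 0.6 F_EXX = 0.6 × 80 = 48 ksi.
R_n = 48 × 3.535 = 169.7 kip; R_n/Ω = 169.7/2.0 = 84.84 kip.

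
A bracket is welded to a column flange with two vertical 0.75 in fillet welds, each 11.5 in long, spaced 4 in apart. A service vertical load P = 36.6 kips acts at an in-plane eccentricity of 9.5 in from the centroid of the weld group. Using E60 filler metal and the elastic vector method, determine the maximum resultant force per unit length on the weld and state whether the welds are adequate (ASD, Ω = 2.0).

E60XX → F_EXX = 60 ksi.
Total weld length L_w = 23 in. Treat welds as unit-width lines.
Polar moment about centroid: J = 2[d³/12 + d(b/2)²] = 2[11.5³/12 + 11.5×2²] = 345.5 in³.
Direct shear f_v = P/L_w = 36.6 / 23 = 1.591 kip/in (vertical).
Torsion M = P·e = 36.6 × 9.5 = 347.7 kip·in.
Critical point at (x, y) = (2, 5.75) from centroid. f_tx = M·y/J = 5.787 kip/in; f_ty = M·x/J = 2.013 kip/in.
Resultant f_max = √[f_tx² + (f_v + f_ty)²] = √[5.787² + (1.591 + 2.013)²] = 6.818 kip/in.
Capacity per unit length: r_n/Ω = (1/2.0) × 0.6 × 60 × (0.707 × 0.75) = 9.544 kip/in.
6.818 ≤ 9.544 → adequate.

f_max ≈ 6.82 kip/in; adequate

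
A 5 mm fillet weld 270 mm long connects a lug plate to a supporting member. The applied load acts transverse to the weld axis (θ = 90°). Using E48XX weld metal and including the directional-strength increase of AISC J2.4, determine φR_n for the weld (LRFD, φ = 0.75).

φR_n ≈ 309 kN

E48XX → F_EXX = 480 MPa.
t_e = 0.707 × 5 = 3.535 mm; A_we = 3.535 × 270 = 954.4 mm².
Directional factor: 1.0 + 0.5 sin^1.5(90°) = 1.5.
F_nw = 0.6 × 480 × 1.5 = 432 MPa.
φR_n = 0.75 × 432 × 954.4 × 10⁻³ = 309.2 kN.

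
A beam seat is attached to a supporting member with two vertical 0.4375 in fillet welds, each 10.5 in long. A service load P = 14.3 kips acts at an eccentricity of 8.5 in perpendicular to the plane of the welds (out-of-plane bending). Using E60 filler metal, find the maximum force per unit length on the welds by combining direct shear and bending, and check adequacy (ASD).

f_max ≈ 3.38 kip/in; adequate

E60XX → F_EXX = 60 ksi.
L_w = 2 × 10.5 = 21 in; section modulus (unit throat) S = 2 × L²/6 = 36.75 in².
Direct shear f_v = P/L_w = 14.3/21 = 0.681 kip/in.
Moment M = P × e = 14.3 × 8.5 = 121.55 kip·in; bending f_b = M/S = 3.307 kip/in.
f_max = √(f_v² + f_b²) = √(0.681² + 3.307²) = 3.377 kip/in.
r_n/Ω = (1/2.0) × 0.6 × 60 × (0.707 × 0.4375) = 5.568 kip/in → adequate.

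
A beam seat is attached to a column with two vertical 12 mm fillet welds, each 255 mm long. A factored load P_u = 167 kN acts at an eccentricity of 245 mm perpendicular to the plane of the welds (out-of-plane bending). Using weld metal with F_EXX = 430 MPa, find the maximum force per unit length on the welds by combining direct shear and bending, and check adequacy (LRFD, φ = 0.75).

f_max ≈ 1920 N/mm; NOT adequate

L_w = 2 × 255 = 510 mm; section modulus (unit throat) S = 2 × L²/6 = 21680 mm².
Direct shear f_v = P/L_w = 167×10³/510 = 327.5 N/mm.
Moment M = P × e = 167×10³ × 245 = 40915000 N·mm; bending f_b = M/S = 1888 N/mm.
f_max = √(f_v² + f_b²) = √(327.5² + 1888²) = 1916 N/mm.
φr_n = 0.75 × 0.6 × 430 × (0.707 × 12) = 1642 N/mm → NOT adequate.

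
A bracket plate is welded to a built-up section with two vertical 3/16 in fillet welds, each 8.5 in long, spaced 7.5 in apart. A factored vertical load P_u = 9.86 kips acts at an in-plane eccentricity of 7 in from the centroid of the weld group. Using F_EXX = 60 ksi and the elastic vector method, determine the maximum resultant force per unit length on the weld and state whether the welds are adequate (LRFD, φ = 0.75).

Total weld length L_w = 17 in. Treat welds as unit-width lines.
Polar moment about centroid: J = 2[d³/12 + d(b/2)²] = 2[8.5³/12 + 8.5×3.75²] = 341.4 in³.
Direct shear f_v = P/L_w = 9.86 / 17 = 0.58 kip/in (vertical).
Torsion M = P·e = 9.86 × 7 = 69.02 kip·in.
Critical point at (x, y) = (3.75, 4.25) from centroid. f_tx = M·y/J = 0.8592 kip/in; f_ty = M·x/J = 0.7581 kip/in.
Resultant f_max = √[f_tx² + (f_v + f_ty)²] = √[0.8592² + (0.58 + 0.7581)²] = 1.59 kip/in.
Capacity per unit length: φr_n = 0.75 × 0.6 × 60 × (0.707 × 0.1875) = 3.579 kip/in.
1.59 ≤ 3.579 → adequate.

f_max ≈ 1.59 kip/in; adequate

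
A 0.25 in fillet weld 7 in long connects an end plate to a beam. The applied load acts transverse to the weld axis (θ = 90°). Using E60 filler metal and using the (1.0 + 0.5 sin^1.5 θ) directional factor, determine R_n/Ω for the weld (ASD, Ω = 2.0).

R_n/Ω ≈ 33.4 kips

E60XX → F_EXX = 60 ksi.
t_e = 0.707 × 0.25 = 0.1767 in; A_we = 0.1767 × 7 = 1.237 in².
Directional factor: 1.0 + 0.5 sin^1.5(90°) = 1.5.
F_nw = 0.6 × 60 × 1.5 = 54 ksi.
R_n/Ω = (54 × 1.237) / 2.0 = 33.41 kips.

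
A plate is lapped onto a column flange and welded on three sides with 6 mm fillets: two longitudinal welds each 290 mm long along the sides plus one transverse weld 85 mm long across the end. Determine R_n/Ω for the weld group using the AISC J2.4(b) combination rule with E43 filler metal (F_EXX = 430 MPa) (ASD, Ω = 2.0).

t_e = 0.707 × 6 = 4.242 mm.
R_nwl = 0.6 × 430 × 4.242 × 580 × 10⁻³ = 634.8 kN (longitudinal, 2 welds).
R_nwt = 0.6 × 430 × 4.242 × 85 × 10⁻³ = 93.03 kN (transverse, base value).
(i) R_nwl + R_nwt = 727.8 kN; (ii) 0.85 R_nwl + 1.5 R_nwt = 679.1 kN.
R_n = max = 727.8 kN [governs: (i)]; R_n/Ω = 363.9 kN.

R_n/Ω ≈ 364 kN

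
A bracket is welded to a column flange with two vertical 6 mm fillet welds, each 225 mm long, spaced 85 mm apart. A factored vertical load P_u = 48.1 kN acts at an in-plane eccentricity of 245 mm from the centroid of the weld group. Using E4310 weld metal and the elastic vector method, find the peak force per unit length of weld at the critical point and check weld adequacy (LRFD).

f_max ≈ 569 N/mm; adequate

E43XX → F_EXX = 430 MPa.
Total weld length L_w = 450 mm. Treat welds as unit-width lines.
Polar moment about centroid: J = 2[d³/12 + d(b/2)²] = 2[225³/12 + 225×42.5²] = 2711000 mm³.
Direct shear f_v = P/L_w = 48.1×10³ / 450 = 106.9 N/mm (vertical).
Torsion M = P·e = 48.1×10³ × 245 = 11784000 N·mm.
Critical point at (x, y) = (42.5, 112.5) from centroid. f_tx = M·y/J = 489 N/mm; f_ty = M·x/J = 184.7 N/mm.
Resultant f_max = √[f_tx² + (f_v + f_ty)²] = √[489² + (106.9 + 184.7)²] = 569.3 N/mm.
Capacity per unit length: φr_n = 0.75 × 0.6 × 430 × (0.707 × 6) = 820.8 N/mm.
569.3 ≤ 820.8 → adequate.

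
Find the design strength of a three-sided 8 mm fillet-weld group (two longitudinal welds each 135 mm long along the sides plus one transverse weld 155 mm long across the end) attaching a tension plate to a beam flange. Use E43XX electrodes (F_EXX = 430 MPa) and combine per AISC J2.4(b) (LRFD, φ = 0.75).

t_e = 0.707 × 8 = 5.656 mm.
R_nwl = 0.6 × 430 × 5.656 × 270 × 10⁻³ = 394 kN (longitudinal, 2 welds).
R_nwt = 0.6 × 430 × 5.656 × 155 × 10⁻³ = 226.2 kN (transverse, base value).
(i) R_nwl + R_nwt = 620.2 kN; (ii) 0.85 R_nwl + 1.5 R_nwt = 674.2 kN.
R_n = max = 674.2 kN [governs: (ii)]; φR_n = 505.6 kN.

φR_n ≈ 506 kN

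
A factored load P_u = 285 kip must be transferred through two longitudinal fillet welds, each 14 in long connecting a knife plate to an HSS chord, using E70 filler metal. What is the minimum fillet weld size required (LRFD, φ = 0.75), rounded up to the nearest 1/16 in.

w = 1/2 in

E70XX → F_EXX = 70 ksi.
Total weld length L = 28 in.
Required throat t_e = P_u / (φ × 0.6 F_EXX × L) = 285 / (0.75 × 0.6 × 70 × 28) = 0.3231 in.
Required leg w = t_e / 0.707 = 0.457 in → use 1/2 in.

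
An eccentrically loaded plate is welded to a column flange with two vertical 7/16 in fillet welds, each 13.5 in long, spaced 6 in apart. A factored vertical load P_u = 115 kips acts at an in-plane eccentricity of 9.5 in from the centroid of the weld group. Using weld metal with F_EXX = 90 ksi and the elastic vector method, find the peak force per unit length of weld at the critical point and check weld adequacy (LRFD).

Total weld length L_w = 27 in. Treat welds as unit-width lines.
Polar moment about centroid: J = 2[d³/12 + d(b/2)²] = 2[13.5³/12 + 13.5×3²] = 653.1 in³.
Direct shear f_v = P/L_w = 115 / 27 = 4.259 kip/in (vertical).
Torsion M = P·e = 115 × 9.5 = 1092.5 kip·in.
Critical point at (x, y) = (3, 6.75) from centroid. f_tx = M·y/J = 11.29 kip/in; f_ty = M·x/J = 5.019 kip/in.
Resultant f_max = √[f_tx² + (f_v + f_ty)²] = √[11.29² + (4.259 + 5.019)²] = 14.61 kip/in.
Capacity per unit length: φr_n = 0.75 × 0.6 × 90 × (0.707 × 0.4375) = 12.53 kip/in.
14.61 > 12.53 → NOT adequate.

f_max ≈ 14.6 kip/in; NOT adequate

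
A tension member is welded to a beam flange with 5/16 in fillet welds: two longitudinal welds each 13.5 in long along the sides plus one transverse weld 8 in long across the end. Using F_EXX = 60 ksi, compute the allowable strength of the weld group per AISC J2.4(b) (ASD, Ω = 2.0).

t_e = 0.707 × 0.3125 = 0.2209 in.
R_nwl = 0.6 × 60 × 0.2209 × 27 = 214.8 kip (longitudinal, 2 welds).
R_nwt = 0.6 × 60 × 0.2209 × 8 = 63.63 kip (transverse, base value).
(i) R_nwl + R_nwt = 278.4 kip; (ii) 0.85 R_nwl + 1.5 R_nwt = 278 kip.
R_n = max = 278.4 kip [governs: (i)]; R_n/Ω = 139.2 kip.

R_n/Ω ≈ 139 kip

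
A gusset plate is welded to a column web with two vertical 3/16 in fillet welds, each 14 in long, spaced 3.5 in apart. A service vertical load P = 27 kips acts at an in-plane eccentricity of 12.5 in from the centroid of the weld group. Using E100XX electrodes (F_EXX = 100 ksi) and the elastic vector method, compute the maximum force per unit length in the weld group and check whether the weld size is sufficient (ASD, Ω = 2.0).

f_max ≈ 4.81 kip/in; NOT adequate

Total weld length L_w = 28 in. Treat welds as unit-width lines.
Polar moment about centroid: J = 2[d³/12 + d(b/2)²] = 2[14³/12 + 14×1.75²] = 543.1 in³.
Direct shear f_v = P/L_w = 27 / 28 = 0.9643 kip/in (vertical).
Torsion M = P·e = 27 × 12.5 = 337.5 kip·in.
Critical point at (x, y) = (1.75, 7) from centroid. f_tx = M·y/J = 4.35 kip/in; f_ty = M·x/J = 1.088 kip/in.
Resultant f_max = √[f_tx² + (f_v + f_ty)²] = √[4.35² + (0.9643 + 1.088)²] = 4.81 kip/in.
Capacity per unit length: r_n/Ω = (1/2.0) × 0.6 × 100 × (0.707 × 0.1875) = 3.977 kip/in.
4.81 > 3.977 → NOT adequate.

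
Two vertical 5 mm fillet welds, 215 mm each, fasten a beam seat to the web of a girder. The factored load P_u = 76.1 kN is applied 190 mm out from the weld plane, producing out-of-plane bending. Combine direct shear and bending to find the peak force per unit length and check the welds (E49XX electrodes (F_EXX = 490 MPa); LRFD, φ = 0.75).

L_w = 2 × 215 = 430 mm; section modulus (unit throat) S = 2 × L²/6 = 15410 mm².
Direct shear f_v = P/L_w = 76.1×10³/430 = 177 N/mm.
Moment M = P × e = 76.1×10³ × 190 = 14459000 N·mm; bending f_b = M/S = 938.4 N/mm.
f_max = √(f_v² + f_b²) = √(177² + 938.4²) = 954.9 N/mm.
φr_n = 0.75 × 0.6 × 490 × (0.707 × 5) = 779.5 N/mm → NOT adequate.

f_max ≈ 955 N/mm; NOT adequate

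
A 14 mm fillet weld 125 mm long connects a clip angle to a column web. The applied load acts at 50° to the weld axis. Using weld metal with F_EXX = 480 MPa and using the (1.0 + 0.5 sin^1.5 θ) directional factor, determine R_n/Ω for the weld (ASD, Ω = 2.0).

R_n/Ω ≈ 238 kN

t_e = 0.707 × 14 = 9.898 mm; A_we = 9.898 × 125 = 1237 mm².
Directional factor: 1.0 + 0.5 sin^1.5(50°) = 1.335.
F_nw = 0.6 × 480 × 1.335 = 384.5 MPa.
R_n/Ω = (384.5 × 1237) / 2.0 × 10⁻³ = 237.9 kN.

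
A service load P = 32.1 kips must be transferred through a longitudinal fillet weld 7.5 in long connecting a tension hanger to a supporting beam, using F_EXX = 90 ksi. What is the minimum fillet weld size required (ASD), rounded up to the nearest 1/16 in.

w = 1/4 in

Total weld length L = 7.5 in.
Required throat t_e = P × Ω / (0.6 F_EXX × L) = 32.1 × 2.0 / (0.6 × 90 × 7.5) = 0.1585 in.
Required leg w = t_e / 0.707 = 0.2242 in → use 1/4 in.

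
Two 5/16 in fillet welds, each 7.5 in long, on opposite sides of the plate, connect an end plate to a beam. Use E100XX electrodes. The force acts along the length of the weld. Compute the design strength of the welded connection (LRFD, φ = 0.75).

φR_n ≈ 149 kip

E100XX → F_EXX = 100 ksi.
Effective throat t_e = 0.707 × 0.3125 = 0.2209 in.
Total length L = 15 in; A_we = 0.2209 × 15 = 3.314 in².
F_nw = 0.6 F_EXX = 0.6 × 100 = 60 ksi.
φR_n = 0.75 × 60 × 3.314 = 149.1 kip.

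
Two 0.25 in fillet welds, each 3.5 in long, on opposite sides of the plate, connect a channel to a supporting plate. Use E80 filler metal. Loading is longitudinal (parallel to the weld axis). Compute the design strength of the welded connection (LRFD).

φR_n ≈ 44.5 kip

E80XX → F_EXX = 80 ksi.
Effective throat t_e = 0.707 × 0.25 = 0.1767 in.
Total length L = 7 in; A_we = 0.1767 × 7 = 1.237 in².
F_nw = 0.6 F_EXX = 0.6 × 80 = 48 ksi.
φR_n = 0.75 × 48 × 1.237 = 44.54 kip.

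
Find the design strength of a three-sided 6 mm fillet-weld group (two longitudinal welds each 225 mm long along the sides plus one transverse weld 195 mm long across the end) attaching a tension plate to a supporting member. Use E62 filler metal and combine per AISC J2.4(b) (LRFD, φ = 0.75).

E62XX → F_EXX = 620 MPa.
t_e = 0.707 × 6 = 4.242 mm.
R_nwl = 0.6 × 620 × 4.242 × 450 × 10⁻³ = 710.1 kN (longitudinal, 2 welds).
R_nwt = 0.6 × 620 × 4.242 × 195 × 10⁻³ = 307.7 kN (transverse, base value).
(i) R_nwl + R_nwt = 1018 kN; (ii) 0.85 R_nwl + 1.5 R_nwt = 1065 kN.
R_n = max = 1065 kN [governs: (ii)]; φR_n = 798.9 kN.

φR_n ≈ 799 kN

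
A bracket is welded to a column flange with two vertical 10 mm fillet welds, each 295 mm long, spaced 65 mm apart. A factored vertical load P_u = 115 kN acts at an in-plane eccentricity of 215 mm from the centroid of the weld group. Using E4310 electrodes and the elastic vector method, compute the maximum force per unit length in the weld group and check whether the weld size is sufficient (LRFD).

E43XX → F_EXX = 430 MPa.
Total weld length L_w = 590 mm. Treat welds as unit-width lines.
Polar moment about centroid: J = 2[d³/12 + d(b/2)²] = 2[295³/12 + 295×32.5²] = 4902000 mm³.
Direct shear f_v = P/L_w = 115×10³ / 590 = 194.9 N/mm (vertical).
Torsion M = P·e = 115×10³ × 215 = 24725000 N·mm.
Critical point at (x, y) = (32.5, 147.5) from centroid. f_tx = M·y/J = 744 N/mm; f_ty = M·x/J = 163.9 N/mm.
Resultant f_max = √[f_tx² + (f_v + f_ty)²] = √[744² + (194.9 + 163.9)²] = 826 N/mm.
Capacity per unit length: φr_n = 0.75 × 0.6 × 430 × (0.707 × 10) = 1368 N/mm.
826 ≤ 1368 → adequate.

f_max ≈ 826 N/mm; adequate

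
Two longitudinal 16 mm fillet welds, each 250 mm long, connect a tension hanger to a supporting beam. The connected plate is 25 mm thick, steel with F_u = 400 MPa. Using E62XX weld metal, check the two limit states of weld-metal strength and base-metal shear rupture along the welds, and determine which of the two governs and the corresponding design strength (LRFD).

E62XX → F_EXX = 620 MPa.
t_e = 0.707 × 16 = 11.31 mm; L = 500 mm.
Weld metal: φR_n = 0.75 × 0.6 × 620 × 11.31 × 500 × 10⁻³ = 1578 kN.
Base metal (shear rupture): φR_n = 0.75 × 0.6 × 400 × 25 × 500 × 10⁻³ = 2250 kN.
Governing: weld metal.

φR_n ≈ 1580 kN (weld metal governs)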